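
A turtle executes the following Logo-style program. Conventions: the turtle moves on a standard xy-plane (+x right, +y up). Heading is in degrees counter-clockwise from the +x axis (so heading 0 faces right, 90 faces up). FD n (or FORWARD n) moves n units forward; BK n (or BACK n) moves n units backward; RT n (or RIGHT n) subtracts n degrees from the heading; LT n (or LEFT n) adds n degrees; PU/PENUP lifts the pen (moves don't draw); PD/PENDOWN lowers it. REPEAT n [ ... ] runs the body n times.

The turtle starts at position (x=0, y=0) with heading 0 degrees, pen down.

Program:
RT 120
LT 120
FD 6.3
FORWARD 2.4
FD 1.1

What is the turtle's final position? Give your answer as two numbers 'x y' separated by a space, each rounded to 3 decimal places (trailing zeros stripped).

Answer: 9.8 0

Derivation:
Executing turtle program step by step:
Start: pos=(0,0), heading=0, pen down
RT 120: heading 0 -> 240
LT 120: heading 240 -> 0
FD 6.3: (0,0) -> (6.3,0) [heading=0, draw]
FD 2.4: (6.3,0) -> (8.7,0) [heading=0, draw]
FD 1.1: (8.7,0) -> (9.8,0) [heading=0, draw]
Final: pos=(9.8,0), heading=0, 3 segment(s) drawn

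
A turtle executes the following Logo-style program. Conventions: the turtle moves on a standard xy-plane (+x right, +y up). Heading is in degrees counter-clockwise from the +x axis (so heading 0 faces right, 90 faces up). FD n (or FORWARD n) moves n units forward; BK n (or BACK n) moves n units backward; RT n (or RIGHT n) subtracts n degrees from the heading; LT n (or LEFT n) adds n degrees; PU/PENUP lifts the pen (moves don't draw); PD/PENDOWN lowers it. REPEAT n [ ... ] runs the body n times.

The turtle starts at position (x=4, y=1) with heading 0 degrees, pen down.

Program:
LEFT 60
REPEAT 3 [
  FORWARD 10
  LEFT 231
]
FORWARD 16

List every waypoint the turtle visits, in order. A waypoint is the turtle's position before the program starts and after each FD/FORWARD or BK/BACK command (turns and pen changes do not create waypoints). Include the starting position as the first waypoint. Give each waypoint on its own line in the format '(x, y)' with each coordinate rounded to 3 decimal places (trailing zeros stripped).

Executing turtle program step by step:
Start: pos=(4,1), heading=0, pen down
LT 60: heading 0 -> 60
REPEAT 3 [
  -- iteration 1/3 --
  FD 10: (4,1) -> (9,9.66) [heading=60, draw]
  LT 231: heading 60 -> 291
  -- iteration 2/3 --
  FD 10: (9,9.66) -> (12.584,0.324) [heading=291, draw]
  LT 231: heading 291 -> 162
  -- iteration 3/3 --
  FD 10: (12.584,0.324) -> (3.073,3.415) [heading=162, draw]
  LT 231: heading 162 -> 33
]
FD 16: (3.073,3.415) -> (16.492,12.129) [heading=33, draw]
Final: pos=(16.492,12.129), heading=33, 4 segment(s) drawn
Waypoints (5 total):
(4, 1)
(9, 9.66)
(12.584, 0.324)
(3.073, 3.415)
(16.492, 12.129)

Answer: (4, 1)
(9, 9.66)
(12.584, 0.324)
(3.073, 3.415)
(16.492, 12.129)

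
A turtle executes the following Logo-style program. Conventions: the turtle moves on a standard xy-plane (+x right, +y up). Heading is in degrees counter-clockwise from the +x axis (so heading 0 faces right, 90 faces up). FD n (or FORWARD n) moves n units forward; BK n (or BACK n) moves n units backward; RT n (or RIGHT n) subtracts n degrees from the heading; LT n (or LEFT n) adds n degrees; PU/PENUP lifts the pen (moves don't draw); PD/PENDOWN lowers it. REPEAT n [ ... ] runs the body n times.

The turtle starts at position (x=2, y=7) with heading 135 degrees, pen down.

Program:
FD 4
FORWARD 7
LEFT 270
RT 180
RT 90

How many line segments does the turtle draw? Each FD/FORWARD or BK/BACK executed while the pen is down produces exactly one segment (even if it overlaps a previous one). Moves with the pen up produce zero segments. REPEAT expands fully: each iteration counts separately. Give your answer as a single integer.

Executing turtle program step by step:
Start: pos=(2,7), heading=135, pen down
FD 4: (2,7) -> (-0.828,9.828) [heading=135, draw]
FD 7: (-0.828,9.828) -> (-5.778,14.778) [heading=135, draw]
LT 270: heading 135 -> 45
RT 180: heading 45 -> 225
RT 90: heading 225 -> 135
Final: pos=(-5.778,14.778), heading=135, 2 segment(s) drawn
Segments drawn: 2

Answer: 2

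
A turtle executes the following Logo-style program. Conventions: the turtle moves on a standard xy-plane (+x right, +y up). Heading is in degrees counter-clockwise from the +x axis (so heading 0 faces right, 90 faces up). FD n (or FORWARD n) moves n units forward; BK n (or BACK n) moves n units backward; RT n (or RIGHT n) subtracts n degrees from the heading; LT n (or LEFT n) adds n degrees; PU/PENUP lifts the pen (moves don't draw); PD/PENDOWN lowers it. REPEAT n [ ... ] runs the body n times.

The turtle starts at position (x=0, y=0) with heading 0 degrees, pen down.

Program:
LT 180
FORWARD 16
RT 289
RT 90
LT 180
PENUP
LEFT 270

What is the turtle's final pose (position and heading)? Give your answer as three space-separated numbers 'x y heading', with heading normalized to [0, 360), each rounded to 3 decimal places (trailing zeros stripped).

Executing turtle program step by step:
Start: pos=(0,0), heading=0, pen down
LT 180: heading 0 -> 180
FD 16: (0,0) -> (-16,0) [heading=180, draw]
RT 289: heading 180 -> 251
RT 90: heading 251 -> 161
LT 180: heading 161 -> 341
PU: pen up
LT 270: heading 341 -> 251
Final: pos=(-16,0), heading=251, 1 segment(s) drawn

Answer: -16 0 251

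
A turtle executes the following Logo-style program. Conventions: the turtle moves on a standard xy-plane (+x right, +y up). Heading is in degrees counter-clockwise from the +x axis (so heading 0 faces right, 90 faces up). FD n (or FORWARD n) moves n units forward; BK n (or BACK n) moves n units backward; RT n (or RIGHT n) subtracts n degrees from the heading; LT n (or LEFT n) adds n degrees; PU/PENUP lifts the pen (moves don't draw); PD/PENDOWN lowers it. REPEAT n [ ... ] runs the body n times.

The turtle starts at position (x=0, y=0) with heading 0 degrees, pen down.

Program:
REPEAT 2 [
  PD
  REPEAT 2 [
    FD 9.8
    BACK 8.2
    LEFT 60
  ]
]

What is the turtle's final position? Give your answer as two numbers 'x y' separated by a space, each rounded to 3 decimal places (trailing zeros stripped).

Executing turtle program step by step:
Start: pos=(0,0), heading=0, pen down
REPEAT 2 [
  -- iteration 1/2 --
  PD: pen down
  REPEAT 2 [
    -- iteration 1/2 --
    FD 9.8: (0,0) -> (9.8,0) [heading=0, draw]
    BK 8.2: (9.8,0) -> (1.6,0) [heading=0, draw]
    LT 60: heading 0 -> 60
    -- iteration 2/2 --
    FD 9.8: (1.6,0) -> (6.5,8.487) [heading=60, draw]
    BK 8.2: (6.5,8.487) -> (2.4,1.386) [heading=60, draw]
    LT 60: heading 60 -> 120
  ]
  -- iteration 2/2 --
  PD: pen down
  REPEAT 2 [
    -- iteration 1/2 --
    FD 9.8: (2.4,1.386) -> (-2.5,9.873) [heading=120, draw]
    BK 8.2: (-2.5,9.873) -> (1.6,2.771) [heading=120, draw]
    LT 60: heading 120 -> 180
    -- iteration 2/2 --
    FD 9.8: (1.6,2.771) -> (-8.2,2.771) [heading=180, draw]
    BK 8.2: (-8.2,2.771) -> (0,2.771) [heading=180, draw]
    LT 60: heading 180 -> 240
  ]
]
Final: pos=(0,2.771), heading=240, 8 segment(s) drawn

Answer: 0 2.771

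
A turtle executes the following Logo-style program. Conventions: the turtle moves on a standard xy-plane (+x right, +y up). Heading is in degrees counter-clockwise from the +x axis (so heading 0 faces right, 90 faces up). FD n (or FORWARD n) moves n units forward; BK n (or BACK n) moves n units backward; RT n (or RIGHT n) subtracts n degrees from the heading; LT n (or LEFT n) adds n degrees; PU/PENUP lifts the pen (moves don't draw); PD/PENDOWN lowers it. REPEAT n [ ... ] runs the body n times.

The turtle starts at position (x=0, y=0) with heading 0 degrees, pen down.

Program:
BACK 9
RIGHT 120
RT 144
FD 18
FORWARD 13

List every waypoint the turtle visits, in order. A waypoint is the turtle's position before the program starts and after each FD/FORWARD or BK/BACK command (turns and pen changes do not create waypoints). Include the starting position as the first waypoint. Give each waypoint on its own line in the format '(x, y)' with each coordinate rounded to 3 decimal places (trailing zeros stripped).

Answer: (0, 0)
(-9, 0)
(-10.882, 17.901)
(-12.24, 30.83)

Derivation:
Executing turtle program step by step:
Start: pos=(0,0), heading=0, pen down
BK 9: (0,0) -> (-9,0) [heading=0, draw]
RT 120: heading 0 -> 240
RT 144: heading 240 -> 96
FD 18: (-9,0) -> (-10.882,17.901) [heading=96, draw]
FD 13: (-10.882,17.901) -> (-12.24,30.83) [heading=96, draw]
Final: pos=(-12.24,30.83), heading=96, 3 segment(s) drawn
Waypoints (4 total):
(0, 0)
(-9, 0)
(-10.882, 17.901)
(-12.24, 30.83)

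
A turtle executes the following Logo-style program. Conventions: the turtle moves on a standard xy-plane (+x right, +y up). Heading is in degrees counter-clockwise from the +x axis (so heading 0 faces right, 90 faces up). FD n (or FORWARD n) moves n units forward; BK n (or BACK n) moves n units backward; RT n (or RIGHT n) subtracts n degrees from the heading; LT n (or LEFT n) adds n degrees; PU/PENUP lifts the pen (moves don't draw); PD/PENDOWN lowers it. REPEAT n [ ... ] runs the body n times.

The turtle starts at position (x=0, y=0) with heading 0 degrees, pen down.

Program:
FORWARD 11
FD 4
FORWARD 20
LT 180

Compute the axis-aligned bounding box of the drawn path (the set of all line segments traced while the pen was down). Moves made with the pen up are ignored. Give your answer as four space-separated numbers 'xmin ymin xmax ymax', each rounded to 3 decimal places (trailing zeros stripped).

Executing turtle program step by step:
Start: pos=(0,0), heading=0, pen down
FD 11: (0,0) -> (11,0) [heading=0, draw]
FD 4: (11,0) -> (15,0) [heading=0, draw]
FD 20: (15,0) -> (35,0) [heading=0, draw]
LT 180: heading 0 -> 180
Final: pos=(35,0), heading=180, 3 segment(s) drawn

Segment endpoints: x in {0, 11, 15, 35}, y in {0}
xmin=0, ymin=0, xmax=35, ymax=0

Answer: 0 0 35 0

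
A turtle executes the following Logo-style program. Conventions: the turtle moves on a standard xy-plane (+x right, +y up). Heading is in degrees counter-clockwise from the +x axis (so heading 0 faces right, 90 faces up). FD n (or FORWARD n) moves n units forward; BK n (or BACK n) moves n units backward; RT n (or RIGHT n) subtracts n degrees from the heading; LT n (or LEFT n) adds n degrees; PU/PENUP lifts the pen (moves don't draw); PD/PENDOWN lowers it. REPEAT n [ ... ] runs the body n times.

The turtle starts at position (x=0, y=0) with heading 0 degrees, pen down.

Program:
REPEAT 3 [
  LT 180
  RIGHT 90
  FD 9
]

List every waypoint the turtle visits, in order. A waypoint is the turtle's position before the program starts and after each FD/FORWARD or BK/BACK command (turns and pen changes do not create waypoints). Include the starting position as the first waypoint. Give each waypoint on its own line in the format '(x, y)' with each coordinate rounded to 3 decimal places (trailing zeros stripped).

Answer: (0, 0)
(0, 9)
(-9, 9)
(-9, 0)

Derivation:
Executing turtle program step by step:
Start: pos=(0,0), heading=0, pen down
REPEAT 3 [
  -- iteration 1/3 --
  LT 180: heading 0 -> 180
  RT 90: heading 180 -> 90
  FD 9: (0,0) -> (0,9) [heading=90, draw]
  -- iteration 2/3 --
  LT 180: heading 90 -> 270
  RT 90: heading 270 -> 180
  FD 9: (0,9) -> (-9,9) [heading=180, draw]
  -- iteration 3/3 --
  LT 180: heading 180 -> 0
  RT 90: heading 0 -> 270
  FD 9: (-9,9) -> (-9,0) [heading=270, draw]
]
Final: pos=(-9,0), heading=270, 3 segment(s) drawn
Waypoints (4 total):
(0, 0)
(0, 9)
(-9, 9)
(-9, 0)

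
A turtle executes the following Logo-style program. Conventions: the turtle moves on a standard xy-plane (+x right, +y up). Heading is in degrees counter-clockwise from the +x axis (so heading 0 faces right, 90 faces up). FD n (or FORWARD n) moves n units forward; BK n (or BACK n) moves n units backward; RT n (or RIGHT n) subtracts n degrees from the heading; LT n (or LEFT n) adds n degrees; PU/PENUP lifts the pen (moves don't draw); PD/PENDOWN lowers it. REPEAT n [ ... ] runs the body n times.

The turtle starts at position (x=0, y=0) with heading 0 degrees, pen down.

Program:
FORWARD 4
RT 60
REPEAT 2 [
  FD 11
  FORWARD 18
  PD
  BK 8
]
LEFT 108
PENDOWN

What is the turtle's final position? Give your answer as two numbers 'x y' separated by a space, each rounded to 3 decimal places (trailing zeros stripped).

Answer: 25 -36.373

Derivation:
Executing turtle program step by step:
Start: pos=(0,0), heading=0, pen down
FD 4: (0,0) -> (4,0) [heading=0, draw]
RT 60: heading 0 -> 300
REPEAT 2 [
  -- iteration 1/2 --
  FD 11: (4,0) -> (9.5,-9.526) [heading=300, draw]
  FD 18: (9.5,-9.526) -> (18.5,-25.115) [heading=300, draw]
  PD: pen down
  BK 8: (18.5,-25.115) -> (14.5,-18.187) [heading=300, draw]
  -- iteration 2/2 --
  FD 11: (14.5,-18.187) -> (20,-27.713) [heading=300, draw]
  FD 18: (20,-27.713) -> (29,-43.301) [heading=300, draw]
  PD: pen down
  BK 8: (29,-43.301) -> (25,-36.373) [heading=300, draw]
]
LT 108: heading 300 -> 48
PD: pen down
Final: pos=(25,-36.373), heading=48, 7 segment(s) drawn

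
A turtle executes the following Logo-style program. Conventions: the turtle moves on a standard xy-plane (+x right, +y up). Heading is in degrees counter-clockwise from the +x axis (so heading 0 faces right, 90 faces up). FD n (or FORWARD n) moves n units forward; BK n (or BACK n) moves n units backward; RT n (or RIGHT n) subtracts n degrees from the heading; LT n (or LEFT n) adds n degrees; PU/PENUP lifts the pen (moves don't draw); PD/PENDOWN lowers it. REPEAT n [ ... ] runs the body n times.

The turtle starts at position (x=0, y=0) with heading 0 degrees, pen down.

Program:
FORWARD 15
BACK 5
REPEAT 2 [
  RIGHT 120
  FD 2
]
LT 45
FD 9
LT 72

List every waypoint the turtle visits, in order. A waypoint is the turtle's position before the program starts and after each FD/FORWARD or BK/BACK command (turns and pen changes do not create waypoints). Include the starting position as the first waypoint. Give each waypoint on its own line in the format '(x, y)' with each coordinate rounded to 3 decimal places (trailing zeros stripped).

Executing turtle program step by step:
Start: pos=(0,0), heading=0, pen down
FD 15: (0,0) -> (15,0) [heading=0, draw]
BK 5: (15,0) -> (10,0) [heading=0, draw]
REPEAT 2 [
  -- iteration 1/2 --
  RT 120: heading 0 -> 240
  FD 2: (10,0) -> (9,-1.732) [heading=240, draw]
  -- iteration 2/2 --
  RT 120: heading 240 -> 120
  FD 2: (9,-1.732) -> (8,0) [heading=120, draw]
]
LT 45: heading 120 -> 165
FD 9: (8,0) -> (-0.693,2.329) [heading=165, draw]
LT 72: heading 165 -> 237
Final: pos=(-0.693,2.329), heading=237, 5 segment(s) drawn
Waypoints (6 total):
(0, 0)
(15, 0)
(10, 0)
(9, -1.732)
(8, 0)
(-0.693, 2.329)

Answer: (0, 0)
(15, 0)
(10, 0)
(9, -1.732)
(8, 0)
(-0.693, 2.329)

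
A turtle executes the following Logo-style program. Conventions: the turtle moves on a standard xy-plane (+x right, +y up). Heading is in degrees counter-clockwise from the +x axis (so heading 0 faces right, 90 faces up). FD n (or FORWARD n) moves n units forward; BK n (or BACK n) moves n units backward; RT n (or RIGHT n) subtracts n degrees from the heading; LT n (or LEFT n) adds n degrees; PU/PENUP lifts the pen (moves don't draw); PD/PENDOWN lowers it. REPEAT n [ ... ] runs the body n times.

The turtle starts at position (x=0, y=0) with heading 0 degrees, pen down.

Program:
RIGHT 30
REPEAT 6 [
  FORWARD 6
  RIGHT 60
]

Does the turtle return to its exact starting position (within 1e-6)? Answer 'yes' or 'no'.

Answer: yes

Derivation:
Executing turtle program step by step:
Start: pos=(0,0), heading=0, pen down
RT 30: heading 0 -> 330
REPEAT 6 [
  -- iteration 1/6 --
  FD 6: (0,0) -> (5.196,-3) [heading=330, draw]
  RT 60: heading 330 -> 270
  -- iteration 2/6 --
  FD 6: (5.196,-3) -> (5.196,-9) [heading=270, draw]
  RT 60: heading 270 -> 210
  -- iteration 3/6 --
  FD 6: (5.196,-9) -> (0,-12) [heading=210, draw]
  RT 60: heading 210 -> 150
  -- iteration 4/6 --
  FD 6: (0,-12) -> (-5.196,-9) [heading=150, draw]
  RT 60: heading 150 -> 90
  -- iteration 5/6 --
  FD 6: (-5.196,-9) -> (-5.196,-3) [heading=90, draw]
  RT 60: heading 90 -> 30
  -- iteration 6/6 --
  FD 6: (-5.196,-3) -> (0,0) [heading=30, draw]
  RT 60: heading 30 -> 330
]
Final: pos=(0,0), heading=330, 6 segment(s) drawn

Start position: (0, 0)
Final position: (0, 0)
Distance = 0; < 1e-6 -> CLOSED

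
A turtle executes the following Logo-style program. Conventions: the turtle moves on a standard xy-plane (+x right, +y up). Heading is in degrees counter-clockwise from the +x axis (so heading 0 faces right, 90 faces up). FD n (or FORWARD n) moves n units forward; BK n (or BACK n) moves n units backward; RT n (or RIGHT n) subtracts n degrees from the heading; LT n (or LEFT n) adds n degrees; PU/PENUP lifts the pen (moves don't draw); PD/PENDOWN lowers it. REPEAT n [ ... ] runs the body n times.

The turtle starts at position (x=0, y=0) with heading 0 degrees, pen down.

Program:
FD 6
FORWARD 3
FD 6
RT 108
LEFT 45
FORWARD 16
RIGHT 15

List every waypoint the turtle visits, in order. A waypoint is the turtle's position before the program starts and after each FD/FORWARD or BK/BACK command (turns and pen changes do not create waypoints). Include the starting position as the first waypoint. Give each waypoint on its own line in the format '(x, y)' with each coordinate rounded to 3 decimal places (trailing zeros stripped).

Executing turtle program step by step:
Start: pos=(0,0), heading=0, pen down
FD 6: (0,0) -> (6,0) [heading=0, draw]
FD 3: (6,0) -> (9,0) [heading=0, draw]
FD 6: (9,0) -> (15,0) [heading=0, draw]
RT 108: heading 0 -> 252
LT 45: heading 252 -> 297
FD 16: (15,0) -> (22.264,-14.256) [heading=297, draw]
RT 15: heading 297 -> 282
Final: pos=(22.264,-14.256), heading=282, 4 segment(s) drawn
Waypoints (5 total):
(0, 0)
(6, 0)
(9, 0)
(15, 0)
(22.264, -14.256)

Answer: (0, 0)
(6, 0)
(9, 0)
(15, 0)
(22.264, -14.256)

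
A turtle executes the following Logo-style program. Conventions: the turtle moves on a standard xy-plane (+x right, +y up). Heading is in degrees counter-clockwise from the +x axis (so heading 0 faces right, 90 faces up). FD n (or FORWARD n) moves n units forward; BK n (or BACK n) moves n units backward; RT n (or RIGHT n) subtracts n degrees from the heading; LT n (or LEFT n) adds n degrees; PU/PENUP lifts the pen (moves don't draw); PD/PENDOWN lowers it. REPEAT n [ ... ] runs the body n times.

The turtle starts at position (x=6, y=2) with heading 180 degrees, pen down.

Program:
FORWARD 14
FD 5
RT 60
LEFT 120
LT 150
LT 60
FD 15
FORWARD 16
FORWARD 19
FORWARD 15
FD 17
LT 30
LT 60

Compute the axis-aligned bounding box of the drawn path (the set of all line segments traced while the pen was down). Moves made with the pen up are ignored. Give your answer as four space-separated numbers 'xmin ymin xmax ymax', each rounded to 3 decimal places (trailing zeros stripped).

Executing turtle program step by step:
Start: pos=(6,2), heading=180, pen down
FD 14: (6,2) -> (-8,2) [heading=180, draw]
FD 5: (-8,2) -> (-13,2) [heading=180, draw]
RT 60: heading 180 -> 120
LT 120: heading 120 -> 240
LT 150: heading 240 -> 30
LT 60: heading 30 -> 90
FD 15: (-13,2) -> (-13,17) [heading=90, draw]
FD 16: (-13,17) -> (-13,33) [heading=90, draw]
FD 19: (-13,33) -> (-13,52) [heading=90, draw]
FD 15: (-13,52) -> (-13,67) [heading=90, draw]
FD 17: (-13,67) -> (-13,84) [heading=90, draw]
LT 30: heading 90 -> 120
LT 60: heading 120 -> 180
Final: pos=(-13,84), heading=180, 7 segment(s) drawn

Segment endpoints: x in {-13, -13, -13, -13, -13, -13, -8, 6}, y in {2, 2, 2, 17, 33, 52, 67, 84}
xmin=-13, ymin=2, xmax=6, ymax=84

Answer: -13 2 6 84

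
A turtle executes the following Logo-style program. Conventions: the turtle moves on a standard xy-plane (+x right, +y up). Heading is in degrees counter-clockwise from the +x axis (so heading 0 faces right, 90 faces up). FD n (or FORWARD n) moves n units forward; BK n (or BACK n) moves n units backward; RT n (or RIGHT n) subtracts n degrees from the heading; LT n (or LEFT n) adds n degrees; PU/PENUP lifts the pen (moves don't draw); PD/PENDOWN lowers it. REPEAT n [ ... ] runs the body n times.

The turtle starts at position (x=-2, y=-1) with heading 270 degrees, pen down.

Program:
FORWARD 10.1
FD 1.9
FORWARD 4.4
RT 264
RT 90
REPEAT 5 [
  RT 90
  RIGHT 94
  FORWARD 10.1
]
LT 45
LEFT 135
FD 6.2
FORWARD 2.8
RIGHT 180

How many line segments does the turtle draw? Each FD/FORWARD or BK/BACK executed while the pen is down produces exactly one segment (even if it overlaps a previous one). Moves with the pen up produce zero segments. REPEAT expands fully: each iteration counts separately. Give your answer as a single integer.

Executing turtle program step by step:
Start: pos=(-2,-1), heading=270, pen down
FD 10.1: (-2,-1) -> (-2,-11.1) [heading=270, draw]
FD 1.9: (-2,-11.1) -> (-2,-13) [heading=270, draw]
FD 4.4: (-2,-13) -> (-2,-17.4) [heading=270, draw]
RT 264: heading 270 -> 6
RT 90: heading 6 -> 276
REPEAT 5 [
  -- iteration 1/5 --
  RT 90: heading 276 -> 186
  RT 94: heading 186 -> 92
  FD 10.1: (-2,-17.4) -> (-2.352,-7.306) [heading=92, draw]
  -- iteration 2/5 --
  RT 90: heading 92 -> 2
  RT 94: heading 2 -> 268
  FD 10.1: (-2.352,-7.306) -> (-2.705,-17.4) [heading=268, draw]
  -- iteration 3/5 --
  RT 90: heading 268 -> 178
  RT 94: heading 178 -> 84
  FD 10.1: (-2.705,-17.4) -> (-1.649,-7.355) [heading=84, draw]
  -- iteration 4/5 --
  RT 90: heading 84 -> 354
  RT 94: heading 354 -> 260
  FD 10.1: (-1.649,-7.355) -> (-3.403,-17.302) [heading=260, draw]
  -- iteration 5/5 --
  RT 90: heading 260 -> 170
  RT 94: heading 170 -> 76
  FD 10.1: (-3.403,-17.302) -> (-0.96,-7.502) [heading=76, draw]
]
LT 45: heading 76 -> 121
LT 135: heading 121 -> 256
FD 6.2: (-0.96,-7.502) -> (-2.46,-13.518) [heading=256, draw]
FD 2.8: (-2.46,-13.518) -> (-3.137,-16.235) [heading=256, draw]
RT 180: heading 256 -> 76
Final: pos=(-3.137,-16.235), heading=76, 10 segment(s) drawn
Segments drawn: 10

Answer: 10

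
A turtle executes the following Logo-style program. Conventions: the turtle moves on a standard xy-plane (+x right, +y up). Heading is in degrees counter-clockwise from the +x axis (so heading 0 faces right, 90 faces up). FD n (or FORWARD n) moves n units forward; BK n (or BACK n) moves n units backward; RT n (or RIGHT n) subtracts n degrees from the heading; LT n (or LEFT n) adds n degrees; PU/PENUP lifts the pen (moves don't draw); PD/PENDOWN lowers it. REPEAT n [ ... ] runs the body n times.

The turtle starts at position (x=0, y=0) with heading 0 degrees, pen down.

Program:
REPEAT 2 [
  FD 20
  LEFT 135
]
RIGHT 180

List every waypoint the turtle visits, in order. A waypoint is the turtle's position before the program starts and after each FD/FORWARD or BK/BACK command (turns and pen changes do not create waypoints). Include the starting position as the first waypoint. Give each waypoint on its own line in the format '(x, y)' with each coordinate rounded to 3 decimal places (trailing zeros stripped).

Executing turtle program step by step:
Start: pos=(0,0), heading=0, pen down
REPEAT 2 [
  -- iteration 1/2 --
  FD 20: (0,0) -> (20,0) [heading=0, draw]
  LT 135: heading 0 -> 135
  -- iteration 2/2 --
  FD 20: (20,0) -> (5.858,14.142) [heading=135, draw]
  LT 135: heading 135 -> 270
]
RT 180: heading 270 -> 90
Final: pos=(5.858,14.142), heading=90, 2 segment(s) drawn
Waypoints (3 total):
(0, 0)
(20, 0)
(5.858, 14.142)

Answer: (0, 0)
(20, 0)
(5.858, 14.142)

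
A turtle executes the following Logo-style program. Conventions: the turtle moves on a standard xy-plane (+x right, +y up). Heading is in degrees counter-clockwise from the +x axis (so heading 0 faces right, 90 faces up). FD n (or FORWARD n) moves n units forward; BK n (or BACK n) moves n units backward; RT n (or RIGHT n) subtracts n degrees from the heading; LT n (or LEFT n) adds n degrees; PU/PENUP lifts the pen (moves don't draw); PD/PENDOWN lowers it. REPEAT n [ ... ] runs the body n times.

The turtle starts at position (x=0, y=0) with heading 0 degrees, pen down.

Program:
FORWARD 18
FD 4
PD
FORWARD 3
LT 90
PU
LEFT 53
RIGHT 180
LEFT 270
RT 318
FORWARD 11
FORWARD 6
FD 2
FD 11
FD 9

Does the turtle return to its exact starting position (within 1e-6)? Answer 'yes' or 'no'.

Answer: no

Derivation:
Executing turtle program step by step:
Start: pos=(0,0), heading=0, pen down
FD 18: (0,0) -> (18,0) [heading=0, draw]
FD 4: (18,0) -> (22,0) [heading=0, draw]
PD: pen down
FD 3: (22,0) -> (25,0) [heading=0, draw]
LT 90: heading 0 -> 90
PU: pen up
LT 53: heading 90 -> 143
RT 180: heading 143 -> 323
LT 270: heading 323 -> 233
RT 318: heading 233 -> 275
FD 11: (25,0) -> (25.959,-10.958) [heading=275, move]
FD 6: (25.959,-10.958) -> (26.482,-16.935) [heading=275, move]
FD 2: (26.482,-16.935) -> (26.656,-18.928) [heading=275, move]
FD 11: (26.656,-18.928) -> (27.615,-29.886) [heading=275, move]
FD 9: (27.615,-29.886) -> (28.399,-38.852) [heading=275, move]
Final: pos=(28.399,-38.852), heading=275, 3 segment(s) drawn

Start position: (0, 0)
Final position: (28.399, -38.852)
Distance = 48.124; >= 1e-6 -> NOT closed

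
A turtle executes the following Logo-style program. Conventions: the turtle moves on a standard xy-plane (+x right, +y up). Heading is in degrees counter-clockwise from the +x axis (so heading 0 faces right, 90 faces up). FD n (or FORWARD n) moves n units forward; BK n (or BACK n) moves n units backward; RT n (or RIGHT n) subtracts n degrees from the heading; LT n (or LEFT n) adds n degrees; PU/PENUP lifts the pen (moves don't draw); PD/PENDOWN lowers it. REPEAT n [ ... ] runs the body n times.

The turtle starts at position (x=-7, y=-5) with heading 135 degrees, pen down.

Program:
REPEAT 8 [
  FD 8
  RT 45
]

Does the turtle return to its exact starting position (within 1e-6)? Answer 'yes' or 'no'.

Executing turtle program step by step:
Start: pos=(-7,-5), heading=135, pen down
REPEAT 8 [
  -- iteration 1/8 --
  FD 8: (-7,-5) -> (-12.657,0.657) [heading=135, draw]
  RT 45: heading 135 -> 90
  -- iteration 2/8 --
  FD 8: (-12.657,0.657) -> (-12.657,8.657) [heading=90, draw]
  RT 45: heading 90 -> 45
  -- iteration 3/8 --
  FD 8: (-12.657,8.657) -> (-7,14.314) [heading=45, draw]
  RT 45: heading 45 -> 0
  -- iteration 4/8 --
  FD 8: (-7,14.314) -> (1,14.314) [heading=0, draw]
  RT 45: heading 0 -> 315
  -- iteration 5/8 --
  FD 8: (1,14.314) -> (6.657,8.657) [heading=315, draw]
  RT 45: heading 315 -> 270
  -- iteration 6/8 --
  FD 8: (6.657,8.657) -> (6.657,0.657) [heading=270, draw]
  RT 45: heading 270 -> 225
  -- iteration 7/8 --
  FD 8: (6.657,0.657) -> (1,-5) [heading=225, draw]
  RT 45: heading 225 -> 180
  -- iteration 8/8 --
  FD 8: (1,-5) -> (-7,-5) [heading=180, draw]
  RT 45: heading 180 -> 135
]
Final: pos=(-7,-5), heading=135, 8 segment(s) drawn

Start position: (-7, -5)
Final position: (-7, -5)
Distance = 0; < 1e-6 -> CLOSED

Answer: yes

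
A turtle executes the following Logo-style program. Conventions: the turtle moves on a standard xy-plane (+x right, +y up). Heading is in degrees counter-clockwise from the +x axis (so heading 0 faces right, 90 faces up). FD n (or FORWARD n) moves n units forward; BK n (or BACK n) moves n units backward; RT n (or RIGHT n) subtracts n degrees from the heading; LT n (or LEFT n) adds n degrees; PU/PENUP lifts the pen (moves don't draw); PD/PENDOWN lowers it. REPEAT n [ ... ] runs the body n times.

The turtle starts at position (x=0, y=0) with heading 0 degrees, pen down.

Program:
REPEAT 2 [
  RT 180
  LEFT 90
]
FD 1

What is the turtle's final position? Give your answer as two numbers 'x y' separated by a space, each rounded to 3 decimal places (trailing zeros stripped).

Executing turtle program step by step:
Start: pos=(0,0), heading=0, pen down
REPEAT 2 [
  -- iteration 1/2 --
  RT 180: heading 0 -> 180
  LT 90: heading 180 -> 270
  -- iteration 2/2 --
  RT 180: heading 270 -> 90
  LT 90: heading 90 -> 180
]
FD 1: (0,0) -> (-1,0) [heading=180, draw]
Final: pos=(-1,0), heading=180, 1 segment(s) drawn

Answer: -1 0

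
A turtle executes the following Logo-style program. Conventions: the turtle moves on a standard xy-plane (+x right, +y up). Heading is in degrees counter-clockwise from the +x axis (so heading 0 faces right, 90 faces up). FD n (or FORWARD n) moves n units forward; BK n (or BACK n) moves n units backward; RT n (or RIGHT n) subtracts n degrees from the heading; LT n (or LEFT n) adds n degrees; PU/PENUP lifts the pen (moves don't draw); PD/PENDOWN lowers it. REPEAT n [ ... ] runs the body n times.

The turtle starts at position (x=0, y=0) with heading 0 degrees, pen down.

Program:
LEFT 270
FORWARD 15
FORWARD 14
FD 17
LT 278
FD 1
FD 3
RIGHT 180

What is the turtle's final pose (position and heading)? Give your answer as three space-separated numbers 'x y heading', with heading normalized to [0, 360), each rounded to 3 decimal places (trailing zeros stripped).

Answer: -3.961 -46.557 8

Derivation:
Executing turtle program step by step:
Start: pos=(0,0), heading=0, pen down
LT 270: heading 0 -> 270
FD 15: (0,0) -> (0,-15) [heading=270, draw]
FD 14: (0,-15) -> (0,-29) [heading=270, draw]
FD 17: (0,-29) -> (0,-46) [heading=270, draw]
LT 278: heading 270 -> 188
FD 1: (0,-46) -> (-0.99,-46.139) [heading=188, draw]
FD 3: (-0.99,-46.139) -> (-3.961,-46.557) [heading=188, draw]
RT 180: heading 188 -> 8
Final: pos=(-3.961,-46.557), heading=8, 5 segment(s) drawn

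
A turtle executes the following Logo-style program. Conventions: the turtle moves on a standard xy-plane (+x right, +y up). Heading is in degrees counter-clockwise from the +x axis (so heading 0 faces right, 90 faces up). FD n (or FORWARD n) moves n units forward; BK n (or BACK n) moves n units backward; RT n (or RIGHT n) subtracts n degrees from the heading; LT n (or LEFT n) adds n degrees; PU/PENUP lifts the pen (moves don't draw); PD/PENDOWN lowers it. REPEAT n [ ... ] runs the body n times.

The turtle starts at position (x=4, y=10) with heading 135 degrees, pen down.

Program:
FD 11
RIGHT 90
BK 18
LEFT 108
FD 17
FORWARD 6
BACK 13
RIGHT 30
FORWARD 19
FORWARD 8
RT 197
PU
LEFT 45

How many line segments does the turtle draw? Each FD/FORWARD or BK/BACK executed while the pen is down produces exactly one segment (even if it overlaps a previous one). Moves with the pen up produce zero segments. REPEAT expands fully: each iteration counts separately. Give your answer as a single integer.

Answer: 7

Derivation:
Executing turtle program step by step:
Start: pos=(4,10), heading=135, pen down
FD 11: (4,10) -> (-3.778,17.778) [heading=135, draw]
RT 90: heading 135 -> 45
BK 18: (-3.778,17.778) -> (-16.506,5.05) [heading=45, draw]
LT 108: heading 45 -> 153
FD 17: (-16.506,5.05) -> (-31.653,12.768) [heading=153, draw]
FD 6: (-31.653,12.768) -> (-36.999,15.492) [heading=153, draw]
BK 13: (-36.999,15.492) -> (-25.416,9.59) [heading=153, draw]
RT 30: heading 153 -> 123
FD 19: (-25.416,9.59) -> (-35.764,25.525) [heading=123, draw]
FD 8: (-35.764,25.525) -> (-40.121,32.234) [heading=123, draw]
RT 197: heading 123 -> 286
PU: pen up
LT 45: heading 286 -> 331
Final: pos=(-40.121,32.234), heading=331, 7 segment(s) drawn
Segments drawn: 7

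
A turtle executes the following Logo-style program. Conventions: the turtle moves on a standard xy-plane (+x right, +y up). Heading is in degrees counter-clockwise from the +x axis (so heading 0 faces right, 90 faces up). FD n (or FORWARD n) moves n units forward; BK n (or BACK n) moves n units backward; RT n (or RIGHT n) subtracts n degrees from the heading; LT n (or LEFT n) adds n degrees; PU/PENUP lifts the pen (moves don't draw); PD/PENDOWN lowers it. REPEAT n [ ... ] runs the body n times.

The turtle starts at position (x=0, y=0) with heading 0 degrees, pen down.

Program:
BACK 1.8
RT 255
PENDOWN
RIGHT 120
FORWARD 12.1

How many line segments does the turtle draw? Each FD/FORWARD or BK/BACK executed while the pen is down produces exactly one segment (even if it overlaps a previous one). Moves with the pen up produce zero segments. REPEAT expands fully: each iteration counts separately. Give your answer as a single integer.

Executing turtle program step by step:
Start: pos=(0,0), heading=0, pen down
BK 1.8: (0,0) -> (-1.8,0) [heading=0, draw]
RT 255: heading 0 -> 105
PD: pen down
RT 120: heading 105 -> 345
FD 12.1: (-1.8,0) -> (9.888,-3.132) [heading=345, draw]
Final: pos=(9.888,-3.132), heading=345, 2 segment(s) drawn
Segments drawn: 2

Answer: 2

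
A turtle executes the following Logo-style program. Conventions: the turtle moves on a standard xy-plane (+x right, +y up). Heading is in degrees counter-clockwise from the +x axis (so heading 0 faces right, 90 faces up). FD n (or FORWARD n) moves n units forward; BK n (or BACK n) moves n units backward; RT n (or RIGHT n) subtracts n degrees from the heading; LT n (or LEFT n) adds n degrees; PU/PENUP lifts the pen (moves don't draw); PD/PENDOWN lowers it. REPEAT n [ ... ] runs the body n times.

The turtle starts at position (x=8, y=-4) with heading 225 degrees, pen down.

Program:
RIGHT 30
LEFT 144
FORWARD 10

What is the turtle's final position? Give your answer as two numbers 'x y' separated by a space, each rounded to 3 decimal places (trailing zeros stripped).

Answer: 17.336 -7.584

Derivation:
Executing turtle program step by step:
Start: pos=(8,-4), heading=225, pen down
RT 30: heading 225 -> 195
LT 144: heading 195 -> 339
FD 10: (8,-4) -> (17.336,-7.584) [heading=339, draw]
Final: pos=(17.336,-7.584), heading=339, 1 segment(s) drawn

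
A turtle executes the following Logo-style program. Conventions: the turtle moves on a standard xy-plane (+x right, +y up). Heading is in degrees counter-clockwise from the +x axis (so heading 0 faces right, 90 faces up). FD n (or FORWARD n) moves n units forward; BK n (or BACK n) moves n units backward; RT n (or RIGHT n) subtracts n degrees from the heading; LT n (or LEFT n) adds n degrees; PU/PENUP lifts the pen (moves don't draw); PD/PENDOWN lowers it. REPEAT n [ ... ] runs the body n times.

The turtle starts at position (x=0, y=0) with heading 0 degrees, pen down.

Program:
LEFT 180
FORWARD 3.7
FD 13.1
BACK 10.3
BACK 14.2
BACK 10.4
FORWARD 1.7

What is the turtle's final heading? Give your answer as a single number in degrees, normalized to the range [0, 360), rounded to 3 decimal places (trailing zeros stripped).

Executing turtle program step by step:
Start: pos=(0,0), heading=0, pen down
LT 180: heading 0 -> 180
FD 3.7: (0,0) -> (-3.7,0) [heading=180, draw]
FD 13.1: (-3.7,0) -> (-16.8,0) [heading=180, draw]
BK 10.3: (-16.8,0) -> (-6.5,0) [heading=180, draw]
BK 14.2: (-6.5,0) -> (7.7,0) [heading=180, draw]
BK 10.4: (7.7,0) -> (18.1,0) [heading=180, draw]
FD 1.7: (18.1,0) -> (16.4,0) [heading=180, draw]
Final: pos=(16.4,0), heading=180, 6 segment(s) drawn

Answer: 180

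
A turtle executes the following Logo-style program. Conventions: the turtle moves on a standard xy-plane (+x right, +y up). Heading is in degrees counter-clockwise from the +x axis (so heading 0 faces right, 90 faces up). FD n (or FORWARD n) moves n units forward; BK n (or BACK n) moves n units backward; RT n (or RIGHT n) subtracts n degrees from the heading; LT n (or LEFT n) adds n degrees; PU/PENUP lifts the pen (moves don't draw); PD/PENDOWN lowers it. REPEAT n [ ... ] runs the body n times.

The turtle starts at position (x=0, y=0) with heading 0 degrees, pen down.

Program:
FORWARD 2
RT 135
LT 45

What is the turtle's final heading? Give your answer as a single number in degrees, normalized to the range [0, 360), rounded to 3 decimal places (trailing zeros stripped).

Answer: 270

Derivation:
Executing turtle program step by step:
Start: pos=(0,0), heading=0, pen down
FD 2: (0,0) -> (2,0) [heading=0, draw]
RT 135: heading 0 -> 225
LT 45: heading 225 -> 270
Final: pos=(2,0), heading=270, 1 segment(s) drawn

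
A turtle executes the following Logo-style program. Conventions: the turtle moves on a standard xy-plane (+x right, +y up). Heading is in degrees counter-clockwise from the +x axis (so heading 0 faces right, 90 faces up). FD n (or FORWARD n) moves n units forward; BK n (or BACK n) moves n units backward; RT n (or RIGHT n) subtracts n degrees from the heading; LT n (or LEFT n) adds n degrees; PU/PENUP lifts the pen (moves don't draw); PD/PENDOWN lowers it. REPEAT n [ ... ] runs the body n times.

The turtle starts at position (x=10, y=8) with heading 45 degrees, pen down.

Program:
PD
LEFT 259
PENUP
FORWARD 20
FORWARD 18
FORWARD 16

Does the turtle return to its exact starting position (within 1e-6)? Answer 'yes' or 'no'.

Executing turtle program step by step:
Start: pos=(10,8), heading=45, pen down
PD: pen down
LT 259: heading 45 -> 304
PU: pen up
FD 20: (10,8) -> (21.184,-8.581) [heading=304, move]
FD 18: (21.184,-8.581) -> (31.249,-23.503) [heading=304, move]
FD 16: (31.249,-23.503) -> (40.196,-36.768) [heading=304, move]
Final: pos=(40.196,-36.768), heading=304, 0 segment(s) drawn

Start position: (10, 8)
Final position: (40.196, -36.768)
Distance = 54; >= 1e-6 -> NOT closed

Answer: no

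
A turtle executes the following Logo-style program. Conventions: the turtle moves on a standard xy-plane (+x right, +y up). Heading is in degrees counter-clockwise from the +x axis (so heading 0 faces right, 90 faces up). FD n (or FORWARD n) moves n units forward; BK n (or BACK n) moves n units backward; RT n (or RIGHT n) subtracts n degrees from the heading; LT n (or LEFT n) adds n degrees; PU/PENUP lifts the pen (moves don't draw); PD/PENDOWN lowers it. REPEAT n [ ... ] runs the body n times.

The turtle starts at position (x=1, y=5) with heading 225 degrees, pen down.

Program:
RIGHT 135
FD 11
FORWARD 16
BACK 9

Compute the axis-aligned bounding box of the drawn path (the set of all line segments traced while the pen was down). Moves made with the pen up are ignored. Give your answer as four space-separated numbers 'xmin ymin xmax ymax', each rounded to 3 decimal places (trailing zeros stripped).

Answer: 1 5 1 32

Derivation:
Executing turtle program step by step:
Start: pos=(1,5), heading=225, pen down
RT 135: heading 225 -> 90
FD 11: (1,5) -> (1,16) [heading=90, draw]
FD 16: (1,16) -> (1,32) [heading=90, draw]
BK 9: (1,32) -> (1,23) [heading=90, draw]
Final: pos=(1,23), heading=90, 3 segment(s) drawn

Segment endpoints: x in {1, 1, 1, 1}, y in {5, 16, 23, 32}
xmin=1, ymin=5, xmax=1, ymax=32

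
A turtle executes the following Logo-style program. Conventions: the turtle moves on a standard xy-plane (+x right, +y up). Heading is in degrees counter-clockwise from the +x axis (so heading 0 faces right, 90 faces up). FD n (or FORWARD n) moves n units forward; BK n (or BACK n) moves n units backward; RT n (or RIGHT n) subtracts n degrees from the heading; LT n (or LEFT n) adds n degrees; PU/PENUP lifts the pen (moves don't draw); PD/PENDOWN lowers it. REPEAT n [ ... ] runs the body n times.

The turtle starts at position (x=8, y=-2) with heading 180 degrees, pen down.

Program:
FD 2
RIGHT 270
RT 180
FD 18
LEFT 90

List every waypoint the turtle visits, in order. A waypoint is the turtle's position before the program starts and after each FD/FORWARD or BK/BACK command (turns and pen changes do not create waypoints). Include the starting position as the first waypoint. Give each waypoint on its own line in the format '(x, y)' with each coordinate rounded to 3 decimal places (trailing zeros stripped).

Answer: (8, -2)
(6, -2)
(6, 16)

Derivation:
Executing turtle program step by step:
Start: pos=(8,-2), heading=180, pen down
FD 2: (8,-2) -> (6,-2) [heading=180, draw]
RT 270: heading 180 -> 270
RT 180: heading 270 -> 90
FD 18: (6,-2) -> (6,16) [heading=90, draw]
LT 90: heading 90 -> 180
Final: pos=(6,16), heading=180, 2 segment(s) drawn
Waypoints (3 total):
(8, -2)
(6, -2)
(6, 16)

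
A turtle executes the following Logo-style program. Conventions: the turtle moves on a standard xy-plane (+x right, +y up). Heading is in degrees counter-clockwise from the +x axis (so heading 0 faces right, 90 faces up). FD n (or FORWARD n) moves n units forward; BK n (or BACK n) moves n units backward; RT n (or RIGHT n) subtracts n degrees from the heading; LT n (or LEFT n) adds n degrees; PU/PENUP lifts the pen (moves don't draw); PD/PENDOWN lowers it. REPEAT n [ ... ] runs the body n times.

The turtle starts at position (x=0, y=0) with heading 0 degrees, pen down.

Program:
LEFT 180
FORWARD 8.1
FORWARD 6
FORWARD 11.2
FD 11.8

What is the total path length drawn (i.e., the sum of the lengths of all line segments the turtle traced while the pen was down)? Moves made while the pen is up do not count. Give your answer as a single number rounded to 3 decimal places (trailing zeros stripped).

Executing turtle program step by step:
Start: pos=(0,0), heading=0, pen down
LT 180: heading 0 -> 180
FD 8.1: (0,0) -> (-8.1,0) [heading=180, draw]
FD 6: (-8.1,0) -> (-14.1,0) [heading=180, draw]
FD 11.2: (-14.1,0) -> (-25.3,0) [heading=180, draw]
FD 11.8: (-25.3,0) -> (-37.1,0) [heading=180, draw]
Final: pos=(-37.1,0), heading=180, 4 segment(s) drawn

Segment lengths:
  seg 1: (0,0) -> (-8.1,0), length = 8.1
  seg 2: (-8.1,0) -> (-14.1,0), length = 6
  seg 3: (-14.1,0) -> (-25.3,0), length = 11.2
  seg 4: (-25.3,0) -> (-37.1,0), length = 11.8
Total = 37.1

Answer: 37.1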